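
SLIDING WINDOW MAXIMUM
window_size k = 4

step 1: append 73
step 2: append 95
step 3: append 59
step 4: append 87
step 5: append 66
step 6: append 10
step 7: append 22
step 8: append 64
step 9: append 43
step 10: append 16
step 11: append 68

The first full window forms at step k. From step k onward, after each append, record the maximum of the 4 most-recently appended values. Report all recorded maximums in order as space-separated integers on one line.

Answer: 95 95 87 87 66 64 64 68

Derivation:
step 1: append 73 -> window=[73] (not full yet)
step 2: append 95 -> window=[73, 95] (not full yet)
step 3: append 59 -> window=[73, 95, 59] (not full yet)
step 4: append 87 -> window=[73, 95, 59, 87] -> max=95
step 5: append 66 -> window=[95, 59, 87, 66] -> max=95
step 6: append 10 -> window=[59, 87, 66, 10] -> max=87
step 7: append 22 -> window=[87, 66, 10, 22] -> max=87
step 8: append 64 -> window=[66, 10, 22, 64] -> max=66
step 9: append 43 -> window=[10, 22, 64, 43] -> max=64
step 10: append 16 -> window=[22, 64, 43, 16] -> max=64
step 11: append 68 -> window=[64, 43, 16, 68] -> max=68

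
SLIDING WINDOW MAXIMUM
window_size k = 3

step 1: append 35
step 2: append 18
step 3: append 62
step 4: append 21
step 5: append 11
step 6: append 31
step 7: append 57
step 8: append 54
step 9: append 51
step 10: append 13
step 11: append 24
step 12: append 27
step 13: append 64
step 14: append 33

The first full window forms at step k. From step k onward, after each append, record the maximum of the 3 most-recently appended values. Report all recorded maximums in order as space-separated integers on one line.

step 1: append 35 -> window=[35] (not full yet)
step 2: append 18 -> window=[35, 18] (not full yet)
step 3: append 62 -> window=[35, 18, 62] -> max=62
step 4: append 21 -> window=[18, 62, 21] -> max=62
step 5: append 11 -> window=[62, 21, 11] -> max=62
step 6: append 31 -> window=[21, 11, 31] -> max=31
step 7: append 57 -> window=[11, 31, 57] -> max=57
step 8: append 54 -> window=[31, 57, 54] -> max=57
step 9: append 51 -> window=[57, 54, 51] -> max=57
step 10: append 13 -> window=[54, 51, 13] -> max=54
step 11: append 24 -> window=[51, 13, 24] -> max=51
step 12: append 27 -> window=[13, 24, 27] -> max=27
step 13: append 64 -> window=[24, 27, 64] -> max=64
step 14: append 33 -> window=[27, 64, 33] -> max=64

Answer: 62 62 62 31 57 57 57 54 51 27 64 64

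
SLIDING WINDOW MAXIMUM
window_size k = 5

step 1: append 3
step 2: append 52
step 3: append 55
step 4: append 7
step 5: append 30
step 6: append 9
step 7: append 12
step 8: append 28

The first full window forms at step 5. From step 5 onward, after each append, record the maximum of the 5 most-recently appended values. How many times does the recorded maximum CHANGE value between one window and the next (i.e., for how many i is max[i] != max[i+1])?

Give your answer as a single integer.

step 1: append 3 -> window=[3] (not full yet)
step 2: append 52 -> window=[3, 52] (not full yet)
step 3: append 55 -> window=[3, 52, 55] (not full yet)
step 4: append 7 -> window=[3, 52, 55, 7] (not full yet)
step 5: append 30 -> window=[3, 52, 55, 7, 30] -> max=55
step 6: append 9 -> window=[52, 55, 7, 30, 9] -> max=55
step 7: append 12 -> window=[55, 7, 30, 9, 12] -> max=55
step 8: append 28 -> window=[7, 30, 9, 12, 28] -> max=30
Recorded maximums: 55 55 55 30
Changes between consecutive maximums: 1

Answer: 1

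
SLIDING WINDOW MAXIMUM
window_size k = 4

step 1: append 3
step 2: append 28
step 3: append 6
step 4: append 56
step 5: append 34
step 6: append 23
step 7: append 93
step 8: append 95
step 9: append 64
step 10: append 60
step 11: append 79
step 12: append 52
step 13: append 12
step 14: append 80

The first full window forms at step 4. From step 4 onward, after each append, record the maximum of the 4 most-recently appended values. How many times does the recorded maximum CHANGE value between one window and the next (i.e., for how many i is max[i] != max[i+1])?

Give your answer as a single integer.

Answer: 4

Derivation:
step 1: append 3 -> window=[3] (not full yet)
step 2: append 28 -> window=[3, 28] (not full yet)
step 3: append 6 -> window=[3, 28, 6] (not full yet)
step 4: append 56 -> window=[3, 28, 6, 56] -> max=56
step 5: append 34 -> window=[28, 6, 56, 34] -> max=56
step 6: append 23 -> window=[6, 56, 34, 23] -> max=56
step 7: append 93 -> window=[56, 34, 23, 93] -> max=93
step 8: append 95 -> window=[34, 23, 93, 95] -> max=95
step 9: append 64 -> window=[23, 93, 95, 64] -> max=95
step 10: append 60 -> window=[93, 95, 64, 60] -> max=95
step 11: append 79 -> window=[95, 64, 60, 79] -> max=95
step 12: append 52 -> window=[64, 60, 79, 52] -> max=79
step 13: append 12 -> window=[60, 79, 52, 12] -> max=79
step 14: append 80 -> window=[79, 52, 12, 80] -> max=80
Recorded maximums: 56 56 56 93 95 95 95 95 79 79 80
Changes between consecutive maximums: 4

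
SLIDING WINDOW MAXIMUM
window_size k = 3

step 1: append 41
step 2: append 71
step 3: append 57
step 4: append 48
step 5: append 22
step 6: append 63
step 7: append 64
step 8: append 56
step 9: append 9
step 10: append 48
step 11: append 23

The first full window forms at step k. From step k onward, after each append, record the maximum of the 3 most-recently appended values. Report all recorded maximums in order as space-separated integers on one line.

step 1: append 41 -> window=[41] (not full yet)
step 2: append 71 -> window=[41, 71] (not full yet)
step 3: append 57 -> window=[41, 71, 57] -> max=71
step 4: append 48 -> window=[71, 57, 48] -> max=71
step 5: append 22 -> window=[57, 48, 22] -> max=57
step 6: append 63 -> window=[48, 22, 63] -> max=63
step 7: append 64 -> window=[22, 63, 64] -> max=64
step 8: append 56 -> window=[63, 64, 56] -> max=64
step 9: append 9 -> window=[64, 56, 9] -> max=64
step 10: append 48 -> window=[56, 9, 48] -> max=56
step 11: append 23 -> window=[9, 48, 23] -> max=48

Answer: 71 71 57 63 64 64 64 56 48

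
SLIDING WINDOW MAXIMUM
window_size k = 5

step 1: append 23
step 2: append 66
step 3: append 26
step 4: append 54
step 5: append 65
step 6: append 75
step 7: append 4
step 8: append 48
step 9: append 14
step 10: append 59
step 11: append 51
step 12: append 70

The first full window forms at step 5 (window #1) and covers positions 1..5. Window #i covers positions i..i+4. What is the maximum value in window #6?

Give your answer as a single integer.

step 1: append 23 -> window=[23] (not full yet)
step 2: append 66 -> window=[23, 66] (not full yet)
step 3: append 26 -> window=[23, 66, 26] (not full yet)
step 4: append 54 -> window=[23, 66, 26, 54] (not full yet)
step 5: append 65 -> window=[23, 66, 26, 54, 65] -> max=66
step 6: append 75 -> window=[66, 26, 54, 65, 75] -> max=75
step 7: append 4 -> window=[26, 54, 65, 75, 4] -> max=75
step 8: append 48 -> window=[54, 65, 75, 4, 48] -> max=75
step 9: append 14 -> window=[65, 75, 4, 48, 14] -> max=75
step 10: append 59 -> window=[75, 4, 48, 14, 59] -> max=75
Window #6 max = 75

Answer: 75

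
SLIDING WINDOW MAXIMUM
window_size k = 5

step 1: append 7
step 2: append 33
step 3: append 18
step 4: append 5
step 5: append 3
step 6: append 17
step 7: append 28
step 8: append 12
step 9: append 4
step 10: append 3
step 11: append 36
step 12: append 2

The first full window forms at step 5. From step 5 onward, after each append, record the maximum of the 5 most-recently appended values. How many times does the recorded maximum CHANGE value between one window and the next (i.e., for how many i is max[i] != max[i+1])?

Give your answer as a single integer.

Answer: 2

Derivation:
step 1: append 7 -> window=[7] (not full yet)
step 2: append 33 -> window=[7, 33] (not full yet)
step 3: append 18 -> window=[7, 33, 18] (not full yet)
step 4: append 5 -> window=[7, 33, 18, 5] (not full yet)
step 5: append 3 -> window=[7, 33, 18, 5, 3] -> max=33
step 6: append 17 -> window=[33, 18, 5, 3, 17] -> max=33
step 7: append 28 -> window=[18, 5, 3, 17, 28] -> max=28
step 8: append 12 -> window=[5, 3, 17, 28, 12] -> max=28
step 9: append 4 -> window=[3, 17, 28, 12, 4] -> max=28
step 10: append 3 -> window=[17, 28, 12, 4, 3] -> max=28
step 11: append 36 -> window=[28, 12, 4, 3, 36] -> max=36
step 12: append 2 -> window=[12, 4, 3, 36, 2] -> max=36
Recorded maximums: 33 33 28 28 28 28 36 36
Changes between consecutive maximums: 2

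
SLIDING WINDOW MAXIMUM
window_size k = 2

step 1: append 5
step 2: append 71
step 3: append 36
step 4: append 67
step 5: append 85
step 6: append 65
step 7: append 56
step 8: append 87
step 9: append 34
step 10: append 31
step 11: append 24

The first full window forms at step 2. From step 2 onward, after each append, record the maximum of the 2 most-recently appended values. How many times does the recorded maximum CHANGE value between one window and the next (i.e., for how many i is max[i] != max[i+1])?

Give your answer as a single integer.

Answer: 6

Derivation:
step 1: append 5 -> window=[5] (not full yet)
step 2: append 71 -> window=[5, 71] -> max=71
step 3: append 36 -> window=[71, 36] -> max=71
step 4: append 67 -> window=[36, 67] -> max=67
step 5: append 85 -> window=[67, 85] -> max=85
step 6: append 65 -> window=[85, 65] -> max=85
step 7: append 56 -> window=[65, 56] -> max=65
step 8: append 87 -> window=[56, 87] -> max=87
step 9: append 34 -> window=[87, 34] -> max=87
step 10: append 31 -> window=[34, 31] -> max=34
step 11: append 24 -> window=[31, 24] -> max=31
Recorded maximums: 71 71 67 85 85 65 87 87 34 31
Changes between consecutive maximums: 6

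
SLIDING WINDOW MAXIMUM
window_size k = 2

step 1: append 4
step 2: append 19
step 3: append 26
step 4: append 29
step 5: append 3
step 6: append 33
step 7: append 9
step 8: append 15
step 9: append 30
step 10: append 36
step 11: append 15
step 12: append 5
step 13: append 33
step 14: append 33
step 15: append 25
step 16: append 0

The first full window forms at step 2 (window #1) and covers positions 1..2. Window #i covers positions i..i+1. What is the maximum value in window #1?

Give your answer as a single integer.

Answer: 19

Derivation:
step 1: append 4 -> window=[4] (not full yet)
step 2: append 19 -> window=[4, 19] -> max=19
Window #1 max = 19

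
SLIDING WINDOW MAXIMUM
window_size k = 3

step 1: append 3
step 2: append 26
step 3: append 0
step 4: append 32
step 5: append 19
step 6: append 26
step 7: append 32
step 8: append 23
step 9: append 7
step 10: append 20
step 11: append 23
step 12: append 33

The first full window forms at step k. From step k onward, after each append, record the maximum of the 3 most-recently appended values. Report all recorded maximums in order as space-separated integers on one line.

Answer: 26 32 32 32 32 32 32 23 23 33

Derivation:
step 1: append 3 -> window=[3] (not full yet)
step 2: append 26 -> window=[3, 26] (not full yet)
step 3: append 0 -> window=[3, 26, 0] -> max=26
step 4: append 32 -> window=[26, 0, 32] -> max=32
step 5: append 19 -> window=[0, 32, 19] -> max=32
step 6: append 26 -> window=[32, 19, 26] -> max=32
step 7: append 32 -> window=[19, 26, 32] -> max=32
step 8: append 23 -> window=[26, 32, 23] -> max=32
step 9: append 7 -> window=[32, 23, 7] -> max=32
step 10: append 20 -> window=[23, 7, 20] -> max=23
step 11: append 23 -> window=[7, 20, 23] -> max=23
step 12: append 33 -> window=[20, 23, 33] -> max=33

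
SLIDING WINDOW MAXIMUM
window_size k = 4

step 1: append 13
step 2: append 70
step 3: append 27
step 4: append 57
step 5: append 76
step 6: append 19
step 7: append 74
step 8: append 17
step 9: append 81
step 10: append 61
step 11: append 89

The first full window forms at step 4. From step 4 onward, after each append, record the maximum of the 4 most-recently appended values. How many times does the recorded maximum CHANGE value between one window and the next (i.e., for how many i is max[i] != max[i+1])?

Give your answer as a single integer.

step 1: append 13 -> window=[13] (not full yet)
step 2: append 70 -> window=[13, 70] (not full yet)
step 3: append 27 -> window=[13, 70, 27] (not full yet)
step 4: append 57 -> window=[13, 70, 27, 57] -> max=70
step 5: append 76 -> window=[70, 27, 57, 76] -> max=76
step 6: append 19 -> window=[27, 57, 76, 19] -> max=76
step 7: append 74 -> window=[57, 76, 19, 74] -> max=76
step 8: append 17 -> window=[76, 19, 74, 17] -> max=76
step 9: append 81 -> window=[19, 74, 17, 81] -> max=81
step 10: append 61 -> window=[74, 17, 81, 61] -> max=81
step 11: append 89 -> window=[17, 81, 61, 89] -> max=89
Recorded maximums: 70 76 76 76 76 81 81 89
Changes between consecutive maximums: 3

Answer: 3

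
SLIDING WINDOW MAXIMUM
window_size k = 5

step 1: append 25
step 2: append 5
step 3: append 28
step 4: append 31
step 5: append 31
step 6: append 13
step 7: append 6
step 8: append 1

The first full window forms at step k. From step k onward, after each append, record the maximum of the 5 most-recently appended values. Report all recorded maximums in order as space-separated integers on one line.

Answer: 31 31 31 31

Derivation:
step 1: append 25 -> window=[25] (not full yet)
step 2: append 5 -> window=[25, 5] (not full yet)
step 3: append 28 -> window=[25, 5, 28] (not full yet)
step 4: append 31 -> window=[25, 5, 28, 31] (not full yet)
step 5: append 31 -> window=[25, 5, 28, 31, 31] -> max=31
step 6: append 13 -> window=[5, 28, 31, 31, 13] -> max=31
step 7: append 6 -> window=[28, 31, 31, 13, 6] -> max=31
step 8: append 1 -> window=[31, 31, 13, 6, 1] -> max=31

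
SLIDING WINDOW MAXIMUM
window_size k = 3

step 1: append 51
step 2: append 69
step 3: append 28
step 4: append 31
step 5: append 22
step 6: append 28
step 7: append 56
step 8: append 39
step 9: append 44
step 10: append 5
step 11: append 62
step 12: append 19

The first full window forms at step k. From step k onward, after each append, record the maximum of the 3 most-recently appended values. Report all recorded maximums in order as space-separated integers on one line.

step 1: append 51 -> window=[51] (not full yet)
step 2: append 69 -> window=[51, 69] (not full yet)
step 3: append 28 -> window=[51, 69, 28] -> max=69
step 4: append 31 -> window=[69, 28, 31] -> max=69
step 5: append 22 -> window=[28, 31, 22] -> max=31
step 6: append 28 -> window=[31, 22, 28] -> max=31
step 7: append 56 -> window=[22, 28, 56] -> max=56
step 8: append 39 -> window=[28, 56, 39] -> max=56
step 9: append 44 -> window=[56, 39, 44] -> max=56
step 10: append 5 -> window=[39, 44, 5] -> max=44
step 11: append 62 -> window=[44, 5, 62] -> max=62
step 12: append 19 -> window=[5, 62, 19] -> max=62

Answer: 69 69 31 31 56 56 56 44 62 62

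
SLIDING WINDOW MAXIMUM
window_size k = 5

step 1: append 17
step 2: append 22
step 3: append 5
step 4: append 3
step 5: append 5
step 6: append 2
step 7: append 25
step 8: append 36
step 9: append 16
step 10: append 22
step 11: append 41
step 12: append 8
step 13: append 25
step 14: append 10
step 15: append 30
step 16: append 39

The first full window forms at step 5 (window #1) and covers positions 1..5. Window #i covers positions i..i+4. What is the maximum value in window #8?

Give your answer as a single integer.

step 1: append 17 -> window=[17] (not full yet)
step 2: append 22 -> window=[17, 22] (not full yet)
step 3: append 5 -> window=[17, 22, 5] (not full yet)
step 4: append 3 -> window=[17, 22, 5, 3] (not full yet)
step 5: append 5 -> window=[17, 22, 5, 3, 5] -> max=22
step 6: append 2 -> window=[22, 5, 3, 5, 2] -> max=22
step 7: append 25 -> window=[5, 3, 5, 2, 25] -> max=25
step 8: append 36 -> window=[3, 5, 2, 25, 36] -> max=36
step 9: append 16 -> window=[5, 2, 25, 36, 16] -> max=36
step 10: append 22 -> window=[2, 25, 36, 16, 22] -> max=36
step 11: append 41 -> window=[25, 36, 16, 22, 41] -> max=41
step 12: append 8 -> window=[36, 16, 22, 41, 8] -> max=41
Window #8 max = 41

Answer: 41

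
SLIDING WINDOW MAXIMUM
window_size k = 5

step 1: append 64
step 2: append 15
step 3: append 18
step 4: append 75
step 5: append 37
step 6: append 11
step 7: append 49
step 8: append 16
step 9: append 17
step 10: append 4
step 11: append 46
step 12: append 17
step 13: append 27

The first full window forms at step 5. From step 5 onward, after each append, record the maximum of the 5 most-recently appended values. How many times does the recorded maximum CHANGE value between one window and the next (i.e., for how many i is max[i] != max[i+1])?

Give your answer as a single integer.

step 1: append 64 -> window=[64] (not full yet)
step 2: append 15 -> window=[64, 15] (not full yet)
step 3: append 18 -> window=[64, 15, 18] (not full yet)
step 4: append 75 -> window=[64, 15, 18, 75] (not full yet)
step 5: append 37 -> window=[64, 15, 18, 75, 37] -> max=75
step 6: append 11 -> window=[15, 18, 75, 37, 11] -> max=75
step 7: append 49 -> window=[18, 75, 37, 11, 49] -> max=75
step 8: append 16 -> window=[75, 37, 11, 49, 16] -> max=75
step 9: append 17 -> window=[37, 11, 49, 16, 17] -> max=49
step 10: append 4 -> window=[11, 49, 16, 17, 4] -> max=49
step 11: append 46 -> window=[49, 16, 17, 4, 46] -> max=49
step 12: append 17 -> window=[16, 17, 4, 46, 17] -> max=46
step 13: append 27 -> window=[17, 4, 46, 17, 27] -> max=46
Recorded maximums: 75 75 75 75 49 49 49 46 46
Changes between consecutive maximums: 2

Answer: 2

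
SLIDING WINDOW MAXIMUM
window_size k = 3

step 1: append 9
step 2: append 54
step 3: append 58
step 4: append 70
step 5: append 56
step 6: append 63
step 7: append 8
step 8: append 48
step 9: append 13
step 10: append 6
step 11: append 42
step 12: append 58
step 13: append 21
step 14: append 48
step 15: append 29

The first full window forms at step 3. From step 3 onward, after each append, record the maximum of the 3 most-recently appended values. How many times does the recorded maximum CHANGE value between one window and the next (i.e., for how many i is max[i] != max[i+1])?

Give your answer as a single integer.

Answer: 6

Derivation:
step 1: append 9 -> window=[9] (not full yet)
step 2: append 54 -> window=[9, 54] (not full yet)
step 3: append 58 -> window=[9, 54, 58] -> max=58
step 4: append 70 -> window=[54, 58, 70] -> max=70
step 5: append 56 -> window=[58, 70, 56] -> max=70
step 6: append 63 -> window=[70, 56, 63] -> max=70
step 7: append 8 -> window=[56, 63, 8] -> max=63
step 8: append 48 -> window=[63, 8, 48] -> max=63
step 9: append 13 -> window=[8, 48, 13] -> max=48
step 10: append 6 -> window=[48, 13, 6] -> max=48
step 11: append 42 -> window=[13, 6, 42] -> max=42
step 12: append 58 -> window=[6, 42, 58] -> max=58
step 13: append 21 -> window=[42, 58, 21] -> max=58
step 14: append 48 -> window=[58, 21, 48] -> max=58
step 15: append 29 -> window=[21, 48, 29] -> max=48
Recorded maximums: 58 70 70 70 63 63 48 48 42 58 58 58 48
Changes between consecutive maximums: 6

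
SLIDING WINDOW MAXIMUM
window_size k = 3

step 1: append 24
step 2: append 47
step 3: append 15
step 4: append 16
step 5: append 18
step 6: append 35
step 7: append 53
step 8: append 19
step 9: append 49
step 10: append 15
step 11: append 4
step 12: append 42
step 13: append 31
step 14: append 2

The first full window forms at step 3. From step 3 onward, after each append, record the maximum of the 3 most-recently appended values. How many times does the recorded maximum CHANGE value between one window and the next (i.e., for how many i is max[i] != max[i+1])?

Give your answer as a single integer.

step 1: append 24 -> window=[24] (not full yet)
step 2: append 47 -> window=[24, 47] (not full yet)
step 3: append 15 -> window=[24, 47, 15] -> max=47
step 4: append 16 -> window=[47, 15, 16] -> max=47
step 5: append 18 -> window=[15, 16, 18] -> max=18
step 6: append 35 -> window=[16, 18, 35] -> max=35
step 7: append 53 -> window=[18, 35, 53] -> max=53
step 8: append 19 -> window=[35, 53, 19] -> max=53
step 9: append 49 -> window=[53, 19, 49] -> max=53
step 10: append 15 -> window=[19, 49, 15] -> max=49
step 11: append 4 -> window=[49, 15, 4] -> max=49
step 12: append 42 -> window=[15, 4, 42] -> max=42
step 13: append 31 -> window=[4, 42, 31] -> max=42
step 14: append 2 -> window=[42, 31, 2] -> max=42
Recorded maximums: 47 47 18 35 53 53 53 49 49 42 42 42
Changes between consecutive maximums: 5

Answer: 5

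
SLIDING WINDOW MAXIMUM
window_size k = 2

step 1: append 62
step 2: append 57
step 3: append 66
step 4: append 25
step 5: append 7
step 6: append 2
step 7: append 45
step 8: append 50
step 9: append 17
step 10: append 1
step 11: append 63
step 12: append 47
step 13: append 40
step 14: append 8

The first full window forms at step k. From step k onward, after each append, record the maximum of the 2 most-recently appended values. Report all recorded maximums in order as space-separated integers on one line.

Answer: 62 66 66 25 7 45 50 50 17 63 63 47 40

Derivation:
step 1: append 62 -> window=[62] (not full yet)
step 2: append 57 -> window=[62, 57] -> max=62
step 3: append 66 -> window=[57, 66] -> max=66
step 4: append 25 -> window=[66, 25] -> max=66
step 5: append 7 -> window=[25, 7] -> max=25
step 6: append 2 -> window=[7, 2] -> max=7
step 7: append 45 -> window=[2, 45] -> max=45
step 8: append 50 -> window=[45, 50] -> max=50
step 9: append 17 -> window=[50, 17] -> max=50
step 10: append 1 -> window=[17, 1] -> max=17
step 11: append 63 -> window=[1, 63] -> max=63
step 12: append 47 -> window=[63, 47] -> max=63
step 13: append 40 -> window=[47, 40] -> max=47
step 14: append 8 -> window=[40, 8] -> max=40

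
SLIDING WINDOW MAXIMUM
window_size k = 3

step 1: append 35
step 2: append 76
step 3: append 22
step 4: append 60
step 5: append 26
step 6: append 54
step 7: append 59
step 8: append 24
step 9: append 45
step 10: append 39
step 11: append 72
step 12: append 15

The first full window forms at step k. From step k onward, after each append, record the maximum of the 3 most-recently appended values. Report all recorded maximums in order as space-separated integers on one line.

Answer: 76 76 60 60 59 59 59 45 72 72

Derivation:
step 1: append 35 -> window=[35] (not full yet)
step 2: append 76 -> window=[35, 76] (not full yet)
step 3: append 22 -> window=[35, 76, 22] -> max=76
step 4: append 60 -> window=[76, 22, 60] -> max=76
step 5: append 26 -> window=[22, 60, 26] -> max=60
step 6: append 54 -> window=[60, 26, 54] -> max=60
step 7: append 59 -> window=[26, 54, 59] -> max=59
step 8: append 24 -> window=[54, 59, 24] -> max=59
step 9: append 45 -> window=[59, 24, 45] -> max=59
step 10: append 39 -> window=[24, 45, 39] -> max=45
step 11: append 72 -> window=[45, 39, 72] -> max=72
step 12: append 15 -> window=[39, 72, 15] -> max=72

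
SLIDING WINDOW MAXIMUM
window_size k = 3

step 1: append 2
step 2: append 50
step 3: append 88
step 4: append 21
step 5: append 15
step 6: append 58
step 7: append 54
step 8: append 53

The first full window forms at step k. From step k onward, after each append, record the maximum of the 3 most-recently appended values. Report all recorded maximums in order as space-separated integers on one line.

Answer: 88 88 88 58 58 58

Derivation:
step 1: append 2 -> window=[2] (not full yet)
step 2: append 50 -> window=[2, 50] (not full yet)
step 3: append 88 -> window=[2, 50, 88] -> max=88
step 4: append 21 -> window=[50, 88, 21] -> max=88
step 5: append 15 -> window=[88, 21, 15] -> max=88
step 6: append 58 -> window=[21, 15, 58] -> max=58
step 7: append 54 -> window=[15, 58, 54] -> max=58
step 8: append 53 -> window=[58, 54, 53] -> max=58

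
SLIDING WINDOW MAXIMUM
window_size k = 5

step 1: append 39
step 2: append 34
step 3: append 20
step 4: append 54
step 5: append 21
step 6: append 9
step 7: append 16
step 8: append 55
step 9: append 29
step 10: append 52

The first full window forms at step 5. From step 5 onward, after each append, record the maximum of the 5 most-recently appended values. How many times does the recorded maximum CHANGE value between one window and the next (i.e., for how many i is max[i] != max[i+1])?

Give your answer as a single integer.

Answer: 1

Derivation:
step 1: append 39 -> window=[39] (not full yet)
step 2: append 34 -> window=[39, 34] (not full yet)
step 3: append 20 -> window=[39, 34, 20] (not full yet)
step 4: append 54 -> window=[39, 34, 20, 54] (not full yet)
step 5: append 21 -> window=[39, 34, 20, 54, 21] -> max=54
step 6: append 9 -> window=[34, 20, 54, 21, 9] -> max=54
step 7: append 16 -> window=[20, 54, 21, 9, 16] -> max=54
step 8: append 55 -> window=[54, 21, 9, 16, 55] -> max=55
step 9: append 29 -> window=[21, 9, 16, 55, 29] -> max=55
step 10: append 52 -> window=[9, 16, 55, 29, 52] -> max=55
Recorded maximums: 54 54 54 55 55 55
Changes between consecutive maximums: 1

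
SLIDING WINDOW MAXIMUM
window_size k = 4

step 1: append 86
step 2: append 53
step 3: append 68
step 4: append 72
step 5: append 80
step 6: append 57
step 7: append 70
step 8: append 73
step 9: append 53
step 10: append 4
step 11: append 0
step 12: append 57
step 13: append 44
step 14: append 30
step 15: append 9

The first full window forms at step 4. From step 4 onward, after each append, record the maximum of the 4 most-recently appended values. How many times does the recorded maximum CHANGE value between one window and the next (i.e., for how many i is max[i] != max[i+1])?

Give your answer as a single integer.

Answer: 3

Derivation:
step 1: append 86 -> window=[86] (not full yet)
step 2: append 53 -> window=[86, 53] (not full yet)
step 3: append 68 -> window=[86, 53, 68] (not full yet)
step 4: append 72 -> window=[86, 53, 68, 72] -> max=86
step 5: append 80 -> window=[53, 68, 72, 80] -> max=80
step 6: append 57 -> window=[68, 72, 80, 57] -> max=80
step 7: append 70 -> window=[72, 80, 57, 70] -> max=80
step 8: append 73 -> window=[80, 57, 70, 73] -> max=80
step 9: append 53 -> window=[57, 70, 73, 53] -> max=73
step 10: append 4 -> window=[70, 73, 53, 4] -> max=73
step 11: append 0 -> window=[73, 53, 4, 0] -> max=73
step 12: append 57 -> window=[53, 4, 0, 57] -> max=57
step 13: append 44 -> window=[4, 0, 57, 44] -> max=57
step 14: append 30 -> window=[0, 57, 44, 30] -> max=57
step 15: append 9 -> window=[57, 44, 30, 9] -> max=57
Recorded maximums: 86 80 80 80 80 73 73 73 57 57 57 57
Changes between consecutive maximums: 3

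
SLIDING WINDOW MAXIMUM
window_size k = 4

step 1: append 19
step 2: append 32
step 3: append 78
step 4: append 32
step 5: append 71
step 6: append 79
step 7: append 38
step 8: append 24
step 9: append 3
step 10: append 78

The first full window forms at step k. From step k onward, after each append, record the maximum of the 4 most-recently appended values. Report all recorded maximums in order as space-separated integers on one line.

step 1: append 19 -> window=[19] (not full yet)
step 2: append 32 -> window=[19, 32] (not full yet)
step 3: append 78 -> window=[19, 32, 78] (not full yet)
step 4: append 32 -> window=[19, 32, 78, 32] -> max=78
step 5: append 71 -> window=[32, 78, 32, 71] -> max=78
step 6: append 79 -> window=[78, 32, 71, 79] -> max=79
step 7: append 38 -> window=[32, 71, 79, 38] -> max=79
step 8: append 24 -> window=[71, 79, 38, 24] -> max=79
step 9: append 3 -> window=[79, 38, 24, 3] -> max=79
step 10: append 78 -> window=[38, 24, 3, 78] -> max=78

Answer: 78 78 79 79 79 79 78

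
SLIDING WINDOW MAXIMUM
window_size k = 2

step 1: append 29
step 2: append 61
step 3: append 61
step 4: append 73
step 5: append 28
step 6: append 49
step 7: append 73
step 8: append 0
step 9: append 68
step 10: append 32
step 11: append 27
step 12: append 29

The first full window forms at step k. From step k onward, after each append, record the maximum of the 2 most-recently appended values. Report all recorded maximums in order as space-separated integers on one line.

step 1: append 29 -> window=[29] (not full yet)
step 2: append 61 -> window=[29, 61] -> max=61
step 3: append 61 -> window=[61, 61] -> max=61
step 4: append 73 -> window=[61, 73] -> max=73
step 5: append 28 -> window=[73, 28] -> max=73
step 6: append 49 -> window=[28, 49] -> max=49
step 7: append 73 -> window=[49, 73] -> max=73
step 8: append 0 -> window=[73, 0] -> max=73
step 9: append 68 -> window=[0, 68] -> max=68
step 10: append 32 -> window=[68, 32] -> max=68
step 11: append 27 -> window=[32, 27] -> max=32
step 12: append 29 -> window=[27, 29] -> max=29

Answer: 61 61 73 73 49 73 73 68 68 32 29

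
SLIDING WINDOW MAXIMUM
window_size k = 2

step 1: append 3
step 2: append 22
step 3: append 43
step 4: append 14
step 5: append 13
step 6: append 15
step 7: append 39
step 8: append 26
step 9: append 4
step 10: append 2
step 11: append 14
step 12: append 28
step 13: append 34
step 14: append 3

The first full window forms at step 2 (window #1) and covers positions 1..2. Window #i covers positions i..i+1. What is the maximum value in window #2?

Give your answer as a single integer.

Answer: 43

Derivation:
step 1: append 3 -> window=[3] (not full yet)
step 2: append 22 -> window=[3, 22] -> max=22
step 3: append 43 -> window=[22, 43] -> max=43
Window #2 max = 43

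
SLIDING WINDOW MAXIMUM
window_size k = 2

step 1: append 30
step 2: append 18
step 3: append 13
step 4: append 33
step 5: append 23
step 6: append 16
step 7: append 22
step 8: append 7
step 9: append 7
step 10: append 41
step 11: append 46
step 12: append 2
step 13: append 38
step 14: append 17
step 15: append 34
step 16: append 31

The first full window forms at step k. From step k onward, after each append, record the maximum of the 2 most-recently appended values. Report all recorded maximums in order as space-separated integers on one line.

step 1: append 30 -> window=[30] (not full yet)
step 2: append 18 -> window=[30, 18] -> max=30
step 3: append 13 -> window=[18, 13] -> max=18
step 4: append 33 -> window=[13, 33] -> max=33
step 5: append 23 -> window=[33, 23] -> max=33
step 6: append 16 -> window=[23, 16] -> max=23
step 7: append 22 -> window=[16, 22] -> max=22
step 8: append 7 -> window=[22, 7] -> max=22
step 9: append 7 -> window=[7, 7] -> max=7
step 10: append 41 -> window=[7, 41] -> max=41
step 11: append 46 -> window=[41, 46] -> max=46
step 12: append 2 -> window=[46, 2] -> max=46
step 13: append 38 -> window=[2, 38] -> max=38
step 14: append 17 -> window=[38, 17] -> max=38
step 15: append 34 -> window=[17, 34] -> max=34
step 16: append 31 -> window=[34, 31] -> max=34

Answer: 30 18 33 33 23 22 22 7 41 46 46 38 38 34 34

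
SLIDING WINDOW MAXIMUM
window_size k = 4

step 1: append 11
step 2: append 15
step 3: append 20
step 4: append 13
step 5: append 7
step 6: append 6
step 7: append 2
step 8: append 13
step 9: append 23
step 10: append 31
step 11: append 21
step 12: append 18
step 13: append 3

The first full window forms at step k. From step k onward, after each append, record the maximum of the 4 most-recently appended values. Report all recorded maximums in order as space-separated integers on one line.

step 1: append 11 -> window=[11] (not full yet)
step 2: append 15 -> window=[11, 15] (not full yet)
step 3: append 20 -> window=[11, 15, 20] (not full yet)
step 4: append 13 -> window=[11, 15, 20, 13] -> max=20
step 5: append 7 -> window=[15, 20, 13, 7] -> max=20
step 6: append 6 -> window=[20, 13, 7, 6] -> max=20
step 7: append 2 -> window=[13, 7, 6, 2] -> max=13
step 8: append 13 -> window=[7, 6, 2, 13] -> max=13
step 9: append 23 -> window=[6, 2, 13, 23] -> max=23
step 10: append 31 -> window=[2, 13, 23, 31] -> max=31
step 11: append 21 -> window=[13, 23, 31, 21] -> max=31
step 12: append 18 -> window=[23, 31, 21, 18] -> max=31
step 13: append 3 -> window=[31, 21, 18, 3] -> max=31

Answer: 20 20 20 13 13 23 31 31 31 31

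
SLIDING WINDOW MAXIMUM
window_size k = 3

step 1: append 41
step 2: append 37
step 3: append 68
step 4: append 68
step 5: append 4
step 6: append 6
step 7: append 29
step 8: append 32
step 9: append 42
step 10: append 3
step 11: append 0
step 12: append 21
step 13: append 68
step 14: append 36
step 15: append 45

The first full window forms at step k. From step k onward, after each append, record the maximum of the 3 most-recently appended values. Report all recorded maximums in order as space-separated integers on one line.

Answer: 68 68 68 68 29 32 42 42 42 21 68 68 68

Derivation:
step 1: append 41 -> window=[41] (not full yet)
step 2: append 37 -> window=[41, 37] (not full yet)
step 3: append 68 -> window=[41, 37, 68] -> max=68
step 4: append 68 -> window=[37, 68, 68] -> max=68
step 5: append 4 -> window=[68, 68, 4] -> max=68
step 6: append 6 -> window=[68, 4, 6] -> max=68
step 7: append 29 -> window=[4, 6, 29] -> max=29
step 8: append 32 -> window=[6, 29, 32] -> max=32
step 9: append 42 -> window=[29, 32, 42] -> max=42
step 10: append 3 -> window=[32, 42, 3] -> max=42
step 11: append 0 -> window=[42, 3, 0] -> max=42
step 12: append 21 -> window=[3, 0, 21] -> max=21
step 13: append 68 -> window=[0, 21, 68] -> max=68
step 14: append 36 -> window=[21, 68, 36] -> max=68
step 15: append 45 -> window=[68, 36, 45] -> max=68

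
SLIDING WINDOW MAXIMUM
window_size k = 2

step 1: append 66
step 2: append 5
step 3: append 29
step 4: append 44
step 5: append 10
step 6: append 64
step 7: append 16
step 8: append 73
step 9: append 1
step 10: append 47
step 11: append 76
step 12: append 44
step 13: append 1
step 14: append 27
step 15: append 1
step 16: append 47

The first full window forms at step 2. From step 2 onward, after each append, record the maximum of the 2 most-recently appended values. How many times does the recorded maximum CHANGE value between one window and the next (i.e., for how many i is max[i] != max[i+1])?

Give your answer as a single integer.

Answer: 9

Derivation:
step 1: append 66 -> window=[66] (not full yet)
step 2: append 5 -> window=[66, 5] -> max=66
step 3: append 29 -> window=[5, 29] -> max=29
step 4: append 44 -> window=[29, 44] -> max=44
step 5: append 10 -> window=[44, 10] -> max=44
step 6: append 64 -> window=[10, 64] -> max=64
step 7: append 16 -> window=[64, 16] -> max=64
step 8: append 73 -> window=[16, 73] -> max=73
step 9: append 1 -> window=[73, 1] -> max=73
step 10: append 47 -> window=[1, 47] -> max=47
step 11: append 76 -> window=[47, 76] -> max=76
step 12: append 44 -> window=[76, 44] -> max=76
step 13: append 1 -> window=[44, 1] -> max=44
step 14: append 27 -> window=[1, 27] -> max=27
step 15: append 1 -> window=[27, 1] -> max=27
step 16: append 47 -> window=[1, 47] -> max=47
Recorded maximums: 66 29 44 44 64 64 73 73 47 76 76 44 27 27 47
Changes between consecutive maximums: 9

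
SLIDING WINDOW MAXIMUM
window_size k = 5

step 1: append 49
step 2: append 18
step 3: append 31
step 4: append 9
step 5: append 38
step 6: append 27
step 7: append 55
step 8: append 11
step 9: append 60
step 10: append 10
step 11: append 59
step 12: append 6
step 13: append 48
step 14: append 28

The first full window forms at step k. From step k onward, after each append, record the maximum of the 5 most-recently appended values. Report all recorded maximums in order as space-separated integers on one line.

step 1: append 49 -> window=[49] (not full yet)
step 2: append 18 -> window=[49, 18] (not full yet)
step 3: append 31 -> window=[49, 18, 31] (not full yet)
step 4: append 9 -> window=[49, 18, 31, 9] (not full yet)
step 5: append 38 -> window=[49, 18, 31, 9, 38] -> max=49
step 6: append 27 -> window=[18, 31, 9, 38, 27] -> max=38
step 7: append 55 -> window=[31, 9, 38, 27, 55] -> max=55
step 8: append 11 -> window=[9, 38, 27, 55, 11] -> max=55
step 9: append 60 -> window=[38, 27, 55, 11, 60] -> max=60
step 10: append 10 -> window=[27, 55, 11, 60, 10] -> max=60
step 11: append 59 -> window=[55, 11, 60, 10, 59] -> max=60
step 12: append 6 -> window=[11, 60, 10, 59, 6] -> max=60
step 13: append 48 -> window=[60, 10, 59, 6, 48] -> max=60
step 14: append 28 -> window=[10, 59, 6, 48, 28] -> max=59

Answer: 49 38 55 55 60 60 60 60 60 59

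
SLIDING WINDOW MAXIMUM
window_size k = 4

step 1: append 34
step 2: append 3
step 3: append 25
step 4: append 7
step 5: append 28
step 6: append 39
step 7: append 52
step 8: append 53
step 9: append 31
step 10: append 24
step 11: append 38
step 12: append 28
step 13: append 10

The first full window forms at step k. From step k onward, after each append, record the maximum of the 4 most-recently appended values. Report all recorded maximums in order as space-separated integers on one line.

step 1: append 34 -> window=[34] (not full yet)
step 2: append 3 -> window=[34, 3] (not full yet)
step 3: append 25 -> window=[34, 3, 25] (not full yet)
step 4: append 7 -> window=[34, 3, 25, 7] -> max=34
step 5: append 28 -> window=[3, 25, 7, 28] -> max=28
step 6: append 39 -> window=[25, 7, 28, 39] -> max=39
step 7: append 52 -> window=[7, 28, 39, 52] -> max=52
step 8: append 53 -> window=[28, 39, 52, 53] -> max=53
step 9: append 31 -> window=[39, 52, 53, 31] -> max=53
step 10: append 24 -> window=[52, 53, 31, 24] -> max=53
step 11: append 38 -> window=[53, 31, 24, 38] -> max=53
step 12: append 28 -> window=[31, 24, 38, 28] -> max=38
step 13: append 10 -> window=[24, 38, 28, 10] -> max=38

Answer: 34 28 39 52 53 53 53 53 38 38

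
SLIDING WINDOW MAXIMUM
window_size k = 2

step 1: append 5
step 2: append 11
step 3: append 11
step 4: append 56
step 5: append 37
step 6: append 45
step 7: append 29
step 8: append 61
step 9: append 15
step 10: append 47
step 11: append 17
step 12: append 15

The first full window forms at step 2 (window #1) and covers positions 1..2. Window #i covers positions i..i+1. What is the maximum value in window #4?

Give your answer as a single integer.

step 1: append 5 -> window=[5] (not full yet)
step 2: append 11 -> window=[5, 11] -> max=11
step 3: append 11 -> window=[11, 11] -> max=11
step 4: append 56 -> window=[11, 56] -> max=56
step 5: append 37 -> window=[56, 37] -> max=56
Window #4 max = 56

Answer: 56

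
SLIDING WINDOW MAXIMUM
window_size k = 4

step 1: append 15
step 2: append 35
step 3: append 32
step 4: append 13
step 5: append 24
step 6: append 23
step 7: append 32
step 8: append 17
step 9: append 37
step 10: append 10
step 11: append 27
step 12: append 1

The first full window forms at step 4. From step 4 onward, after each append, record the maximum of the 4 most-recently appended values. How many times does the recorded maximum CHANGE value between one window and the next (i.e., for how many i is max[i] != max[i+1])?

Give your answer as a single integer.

Answer: 2

Derivation:
step 1: append 15 -> window=[15] (not full yet)
step 2: append 35 -> window=[15, 35] (not full yet)
step 3: append 32 -> window=[15, 35, 32] (not full yet)
step 4: append 13 -> window=[15, 35, 32, 13] -> max=35
step 5: append 24 -> window=[35, 32, 13, 24] -> max=35
step 6: append 23 -> window=[32, 13, 24, 23] -> max=32
step 7: append 32 -> window=[13, 24, 23, 32] -> max=32
step 8: append 17 -> window=[24, 23, 32, 17] -> max=32
step 9: append 37 -> window=[23, 32, 17, 37] -> max=37
step 10: append 10 -> window=[32, 17, 37, 10] -> max=37
step 11: append 27 -> window=[17, 37, 10, 27] -> max=37
step 12: append 1 -> window=[37, 10, 27, 1] -> max=37
Recorded maximums: 35 35 32 32 32 37 37 37 37
Changes between consecutive maximums: 2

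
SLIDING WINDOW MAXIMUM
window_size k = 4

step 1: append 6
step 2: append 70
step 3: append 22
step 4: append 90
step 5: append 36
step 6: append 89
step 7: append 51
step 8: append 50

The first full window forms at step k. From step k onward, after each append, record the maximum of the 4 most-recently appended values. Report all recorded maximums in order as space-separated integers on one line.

Answer: 90 90 90 90 89

Derivation:
step 1: append 6 -> window=[6] (not full yet)
step 2: append 70 -> window=[6, 70] (not full yet)
step 3: append 22 -> window=[6, 70, 22] (not full yet)
step 4: append 90 -> window=[6, 70, 22, 90] -> max=90
step 5: append 36 -> window=[70, 22, 90, 36] -> max=90
step 6: append 89 -> window=[22, 90, 36, 89] -> max=90
step 7: append 51 -> window=[90, 36, 89, 51] -> max=90
step 8: append 50 -> window=[36, 89, 51, 50] -> max=89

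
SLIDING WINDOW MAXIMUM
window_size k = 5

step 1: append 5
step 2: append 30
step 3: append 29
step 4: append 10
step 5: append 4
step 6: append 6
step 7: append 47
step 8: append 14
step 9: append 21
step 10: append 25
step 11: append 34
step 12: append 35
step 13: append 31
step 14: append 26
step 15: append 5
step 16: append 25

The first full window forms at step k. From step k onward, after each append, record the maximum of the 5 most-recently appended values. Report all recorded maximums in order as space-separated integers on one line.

Answer: 30 30 47 47 47 47 47 35 35 35 35 35

Derivation:
step 1: append 5 -> window=[5] (not full yet)
step 2: append 30 -> window=[5, 30] (not full yet)
step 3: append 29 -> window=[5, 30, 29] (not full yet)
step 4: append 10 -> window=[5, 30, 29, 10] (not full yet)
step 5: append 4 -> window=[5, 30, 29, 10, 4] -> max=30
step 6: append 6 -> window=[30, 29, 10, 4, 6] -> max=30
step 7: append 47 -> window=[29, 10, 4, 6, 47] -> max=47
step 8: append 14 -> window=[10, 4, 6, 47, 14] -> max=47
step 9: append 21 -> window=[4, 6, 47, 14, 21] -> max=47
step 10: append 25 -> window=[6, 47, 14, 21, 25] -> max=47
step 11: append 34 -> window=[47, 14, 21, 25, 34] -> max=47
step 12: append 35 -> window=[14, 21, 25, 34, 35] -> max=35
step 13: append 31 -> window=[21, 25, 34, 35, 31] -> max=35
step 14: append 26 -> window=[25, 34, 35, 31, 26] -> max=35
step 15: append 5 -> window=[34, 35, 31, 26, 5] -> max=35
step 16: append 25 -> window=[35, 31, 26, 5, 25] -> max=35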